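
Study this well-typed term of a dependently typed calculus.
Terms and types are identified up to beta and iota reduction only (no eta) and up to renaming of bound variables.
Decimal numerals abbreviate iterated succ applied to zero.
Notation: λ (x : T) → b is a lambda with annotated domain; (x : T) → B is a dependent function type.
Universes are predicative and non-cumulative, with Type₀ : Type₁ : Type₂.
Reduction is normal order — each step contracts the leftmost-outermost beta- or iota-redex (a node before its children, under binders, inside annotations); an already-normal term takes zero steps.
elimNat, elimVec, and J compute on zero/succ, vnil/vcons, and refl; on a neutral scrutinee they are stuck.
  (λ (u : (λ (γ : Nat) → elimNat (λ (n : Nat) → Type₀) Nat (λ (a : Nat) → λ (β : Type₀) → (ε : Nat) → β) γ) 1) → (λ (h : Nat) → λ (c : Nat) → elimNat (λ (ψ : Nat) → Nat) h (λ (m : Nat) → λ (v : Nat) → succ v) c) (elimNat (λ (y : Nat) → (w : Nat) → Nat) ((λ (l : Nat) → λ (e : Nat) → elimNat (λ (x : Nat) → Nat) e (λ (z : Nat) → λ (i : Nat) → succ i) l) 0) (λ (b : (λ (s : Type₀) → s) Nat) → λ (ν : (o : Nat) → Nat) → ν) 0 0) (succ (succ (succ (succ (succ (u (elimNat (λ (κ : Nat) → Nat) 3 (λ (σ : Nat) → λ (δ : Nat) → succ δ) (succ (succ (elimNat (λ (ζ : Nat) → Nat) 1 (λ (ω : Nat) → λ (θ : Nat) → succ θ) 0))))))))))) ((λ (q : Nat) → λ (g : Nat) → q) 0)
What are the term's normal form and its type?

normal form:
  5
type:
  Nat


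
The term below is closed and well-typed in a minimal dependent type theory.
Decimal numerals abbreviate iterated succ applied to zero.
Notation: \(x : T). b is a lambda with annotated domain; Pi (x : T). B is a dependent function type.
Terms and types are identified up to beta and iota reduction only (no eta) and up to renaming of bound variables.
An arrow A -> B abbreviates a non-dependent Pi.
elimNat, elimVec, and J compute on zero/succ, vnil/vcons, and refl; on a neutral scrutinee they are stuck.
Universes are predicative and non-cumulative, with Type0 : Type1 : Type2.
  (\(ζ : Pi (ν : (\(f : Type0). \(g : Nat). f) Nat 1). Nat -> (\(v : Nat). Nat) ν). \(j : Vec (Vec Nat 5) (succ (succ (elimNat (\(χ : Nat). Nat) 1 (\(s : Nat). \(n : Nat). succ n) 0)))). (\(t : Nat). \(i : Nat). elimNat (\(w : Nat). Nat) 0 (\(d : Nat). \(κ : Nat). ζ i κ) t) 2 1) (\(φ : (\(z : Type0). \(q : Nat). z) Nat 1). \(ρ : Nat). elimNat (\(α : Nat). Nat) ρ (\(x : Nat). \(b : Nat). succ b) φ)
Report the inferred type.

type:
  Vec (Vec Nat 5) 3 -> Nat


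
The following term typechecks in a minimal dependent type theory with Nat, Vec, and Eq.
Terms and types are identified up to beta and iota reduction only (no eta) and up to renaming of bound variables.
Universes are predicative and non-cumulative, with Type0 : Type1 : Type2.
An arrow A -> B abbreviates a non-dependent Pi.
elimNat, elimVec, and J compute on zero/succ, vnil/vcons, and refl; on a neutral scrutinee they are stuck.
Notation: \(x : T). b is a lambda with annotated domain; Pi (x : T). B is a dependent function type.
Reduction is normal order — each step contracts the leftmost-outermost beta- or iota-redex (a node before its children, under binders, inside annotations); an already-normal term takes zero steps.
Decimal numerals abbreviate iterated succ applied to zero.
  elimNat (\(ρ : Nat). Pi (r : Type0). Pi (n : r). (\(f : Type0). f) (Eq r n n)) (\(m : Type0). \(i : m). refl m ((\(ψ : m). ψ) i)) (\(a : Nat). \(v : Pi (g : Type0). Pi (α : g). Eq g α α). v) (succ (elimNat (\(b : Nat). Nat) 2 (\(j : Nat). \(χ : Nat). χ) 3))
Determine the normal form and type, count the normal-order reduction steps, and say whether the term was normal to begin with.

normal form:
  \(ρ : Type0). \(r : ρ). refl ρ r
type:
  Pi (ρ : Type0). Pi (r : ρ). Eq ρ r r
reduction steps (normal order): 22
term was already normal: no
first redex: an elimNat iota-redex


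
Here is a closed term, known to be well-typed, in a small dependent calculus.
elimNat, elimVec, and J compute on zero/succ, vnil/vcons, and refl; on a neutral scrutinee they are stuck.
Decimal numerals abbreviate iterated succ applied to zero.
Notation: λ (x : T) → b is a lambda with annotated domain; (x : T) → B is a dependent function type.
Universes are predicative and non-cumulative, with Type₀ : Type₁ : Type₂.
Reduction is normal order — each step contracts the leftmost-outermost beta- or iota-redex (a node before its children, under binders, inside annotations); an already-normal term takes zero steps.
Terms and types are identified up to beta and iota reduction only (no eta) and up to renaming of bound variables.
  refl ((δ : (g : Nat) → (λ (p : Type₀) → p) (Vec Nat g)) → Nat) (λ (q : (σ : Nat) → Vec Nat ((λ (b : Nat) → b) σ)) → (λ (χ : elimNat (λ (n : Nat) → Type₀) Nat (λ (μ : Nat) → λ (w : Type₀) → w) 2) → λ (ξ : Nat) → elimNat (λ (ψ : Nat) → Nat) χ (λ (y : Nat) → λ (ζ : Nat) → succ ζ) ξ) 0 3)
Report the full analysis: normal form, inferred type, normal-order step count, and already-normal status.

normal form:
  refl ((δ : (g : Nat) → Vec Nat g) → Nat) (λ (p : (q : Nat) → Vec Nat q) → 3)
the term's type:
  Eq ((δ : (g : Nat) → Vec Nat g) → Nat) (λ (p : (q : Nat) → Vec Nat q) → 3) (λ (σ : (b : Nat) → Vec Nat b) → 3)
steps to reach normal form (normal order): 14
already normal: no
first redex: a beta-redex


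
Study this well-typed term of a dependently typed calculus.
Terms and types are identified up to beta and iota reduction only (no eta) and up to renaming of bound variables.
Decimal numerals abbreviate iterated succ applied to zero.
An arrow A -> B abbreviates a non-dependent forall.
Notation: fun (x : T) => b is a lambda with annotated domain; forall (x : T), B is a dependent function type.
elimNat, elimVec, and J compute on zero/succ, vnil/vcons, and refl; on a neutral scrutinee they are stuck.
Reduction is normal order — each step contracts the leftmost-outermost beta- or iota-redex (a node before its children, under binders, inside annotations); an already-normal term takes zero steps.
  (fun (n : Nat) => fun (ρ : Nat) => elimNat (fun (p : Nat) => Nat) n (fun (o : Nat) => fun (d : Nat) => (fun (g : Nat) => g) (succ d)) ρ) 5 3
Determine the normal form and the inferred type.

reduced normal form:
  8
inferred type:
  Nat
observation: the leftmost-outermost redex is a beta-redex, and normalization takes 15 steps.


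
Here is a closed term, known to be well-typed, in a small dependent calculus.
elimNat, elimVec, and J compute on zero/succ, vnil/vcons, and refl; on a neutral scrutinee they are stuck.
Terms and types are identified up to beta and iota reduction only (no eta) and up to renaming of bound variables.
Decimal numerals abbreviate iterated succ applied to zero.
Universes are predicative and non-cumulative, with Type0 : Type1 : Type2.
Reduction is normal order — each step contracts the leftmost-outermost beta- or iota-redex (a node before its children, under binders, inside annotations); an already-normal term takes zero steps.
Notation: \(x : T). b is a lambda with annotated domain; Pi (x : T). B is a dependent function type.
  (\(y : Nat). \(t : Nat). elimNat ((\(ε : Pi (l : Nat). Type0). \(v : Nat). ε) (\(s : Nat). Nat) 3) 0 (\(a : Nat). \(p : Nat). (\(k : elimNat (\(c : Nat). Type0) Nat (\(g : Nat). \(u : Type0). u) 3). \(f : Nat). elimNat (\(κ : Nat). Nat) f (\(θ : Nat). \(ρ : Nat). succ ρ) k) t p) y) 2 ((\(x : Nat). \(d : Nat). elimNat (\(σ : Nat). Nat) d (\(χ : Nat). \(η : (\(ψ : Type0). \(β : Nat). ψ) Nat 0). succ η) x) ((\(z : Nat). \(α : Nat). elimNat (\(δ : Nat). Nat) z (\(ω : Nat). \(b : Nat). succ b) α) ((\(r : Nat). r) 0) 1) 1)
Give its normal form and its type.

resulting normal form:
  4
type:
  Nat
observation: contracting a beta-redex first, the term normalizes in 57 steps.


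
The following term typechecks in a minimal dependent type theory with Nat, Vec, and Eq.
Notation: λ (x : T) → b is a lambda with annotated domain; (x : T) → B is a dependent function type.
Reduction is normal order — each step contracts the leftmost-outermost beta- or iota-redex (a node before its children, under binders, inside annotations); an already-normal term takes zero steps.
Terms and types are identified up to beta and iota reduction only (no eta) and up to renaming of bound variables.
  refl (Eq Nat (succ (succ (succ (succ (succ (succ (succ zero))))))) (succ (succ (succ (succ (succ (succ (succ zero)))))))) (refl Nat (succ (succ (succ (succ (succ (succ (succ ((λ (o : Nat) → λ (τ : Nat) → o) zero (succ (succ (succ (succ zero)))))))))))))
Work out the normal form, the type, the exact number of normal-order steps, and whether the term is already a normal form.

normal form:
  refl (Eq Nat (succ (succ (succ (succ (succ (succ (succ zero))))))) (succ (succ (succ (succ (succ (succ (succ zero)))))))) (refl Nat (succ (succ (succ (succ (succ (succ (succ zero))))))))
the term's type:
  Eq (Eq Nat (succ (succ (succ (succ (succ (succ (succ zero))))))) (succ (succ (succ (succ (succ (succ (succ zero)))))))) (refl Nat (succ (succ (succ (succ (succ (succ (succ zero)))))))) (refl Nat (succ (succ (succ (succ (succ (succ (succ zero))))))))
normal-order step count: 2
started in normal form: no
first contracted redex: a beta-redex


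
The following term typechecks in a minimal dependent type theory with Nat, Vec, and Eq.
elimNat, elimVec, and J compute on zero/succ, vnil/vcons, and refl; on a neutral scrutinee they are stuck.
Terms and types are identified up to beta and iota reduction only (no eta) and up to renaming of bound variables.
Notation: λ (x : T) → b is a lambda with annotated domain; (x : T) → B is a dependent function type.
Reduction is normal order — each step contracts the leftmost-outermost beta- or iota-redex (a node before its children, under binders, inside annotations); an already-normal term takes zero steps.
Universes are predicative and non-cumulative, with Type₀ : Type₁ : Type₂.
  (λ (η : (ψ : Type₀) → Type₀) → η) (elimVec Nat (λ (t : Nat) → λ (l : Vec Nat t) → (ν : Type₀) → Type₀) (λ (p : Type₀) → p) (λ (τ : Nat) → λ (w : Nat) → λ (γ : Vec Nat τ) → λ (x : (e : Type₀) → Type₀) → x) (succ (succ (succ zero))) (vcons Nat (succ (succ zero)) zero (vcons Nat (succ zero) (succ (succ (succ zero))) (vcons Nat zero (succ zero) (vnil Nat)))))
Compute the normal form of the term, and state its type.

reduced normal form:
  λ (η : Type₀) → η
the term's type:
  (η : Type₀) → Type₀
observation: the leftmost-outermost redex is a beta-redex, and normalization takes 17 steps.


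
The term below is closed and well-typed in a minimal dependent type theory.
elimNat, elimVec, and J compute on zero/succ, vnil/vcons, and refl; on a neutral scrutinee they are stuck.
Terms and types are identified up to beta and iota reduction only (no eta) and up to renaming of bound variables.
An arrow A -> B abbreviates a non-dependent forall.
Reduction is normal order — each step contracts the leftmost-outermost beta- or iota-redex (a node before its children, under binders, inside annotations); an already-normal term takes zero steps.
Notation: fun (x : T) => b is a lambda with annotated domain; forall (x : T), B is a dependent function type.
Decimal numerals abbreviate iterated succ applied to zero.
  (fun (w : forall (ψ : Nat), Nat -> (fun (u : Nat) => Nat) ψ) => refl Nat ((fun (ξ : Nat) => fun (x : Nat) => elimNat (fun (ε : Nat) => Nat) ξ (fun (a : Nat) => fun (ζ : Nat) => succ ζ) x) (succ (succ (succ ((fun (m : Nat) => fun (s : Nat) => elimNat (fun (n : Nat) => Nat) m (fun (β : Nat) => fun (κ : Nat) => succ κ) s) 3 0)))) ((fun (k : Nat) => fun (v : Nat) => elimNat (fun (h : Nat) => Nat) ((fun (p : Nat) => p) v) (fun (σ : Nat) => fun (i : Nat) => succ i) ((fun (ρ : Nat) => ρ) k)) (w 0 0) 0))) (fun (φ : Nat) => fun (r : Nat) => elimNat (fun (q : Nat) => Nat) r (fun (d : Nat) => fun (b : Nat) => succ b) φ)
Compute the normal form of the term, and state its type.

reduced normal form:
  refl Nat 6
the term's type:
  Eq Nat 6 6
observation: the first redex contracted is a beta-redex; the normal form is reached in 15 normal-order steps.


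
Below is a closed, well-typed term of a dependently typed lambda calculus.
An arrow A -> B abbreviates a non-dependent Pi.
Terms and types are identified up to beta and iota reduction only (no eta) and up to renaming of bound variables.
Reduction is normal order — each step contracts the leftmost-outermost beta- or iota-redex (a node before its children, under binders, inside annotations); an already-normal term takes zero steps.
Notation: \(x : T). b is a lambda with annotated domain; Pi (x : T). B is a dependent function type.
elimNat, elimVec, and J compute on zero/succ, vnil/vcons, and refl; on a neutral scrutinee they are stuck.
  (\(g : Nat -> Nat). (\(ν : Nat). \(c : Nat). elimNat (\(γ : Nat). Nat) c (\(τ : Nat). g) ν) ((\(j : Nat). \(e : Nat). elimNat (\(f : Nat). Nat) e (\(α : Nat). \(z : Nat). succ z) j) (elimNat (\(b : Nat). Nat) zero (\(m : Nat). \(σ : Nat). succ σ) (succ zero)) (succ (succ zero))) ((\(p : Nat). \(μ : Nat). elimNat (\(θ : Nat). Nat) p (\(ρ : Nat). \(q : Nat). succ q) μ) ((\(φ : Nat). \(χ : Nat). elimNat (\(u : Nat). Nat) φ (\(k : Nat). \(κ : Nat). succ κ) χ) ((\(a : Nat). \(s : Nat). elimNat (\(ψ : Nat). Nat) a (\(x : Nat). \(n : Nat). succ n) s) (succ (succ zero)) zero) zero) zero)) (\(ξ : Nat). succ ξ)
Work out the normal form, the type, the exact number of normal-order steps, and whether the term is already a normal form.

reduced normal form:
  succ (succ (succ (succ (succ zero))))
type:
  Nat
reduction steps (normal order): 32
started in normal form: no
first contracted redex: a beta-redex


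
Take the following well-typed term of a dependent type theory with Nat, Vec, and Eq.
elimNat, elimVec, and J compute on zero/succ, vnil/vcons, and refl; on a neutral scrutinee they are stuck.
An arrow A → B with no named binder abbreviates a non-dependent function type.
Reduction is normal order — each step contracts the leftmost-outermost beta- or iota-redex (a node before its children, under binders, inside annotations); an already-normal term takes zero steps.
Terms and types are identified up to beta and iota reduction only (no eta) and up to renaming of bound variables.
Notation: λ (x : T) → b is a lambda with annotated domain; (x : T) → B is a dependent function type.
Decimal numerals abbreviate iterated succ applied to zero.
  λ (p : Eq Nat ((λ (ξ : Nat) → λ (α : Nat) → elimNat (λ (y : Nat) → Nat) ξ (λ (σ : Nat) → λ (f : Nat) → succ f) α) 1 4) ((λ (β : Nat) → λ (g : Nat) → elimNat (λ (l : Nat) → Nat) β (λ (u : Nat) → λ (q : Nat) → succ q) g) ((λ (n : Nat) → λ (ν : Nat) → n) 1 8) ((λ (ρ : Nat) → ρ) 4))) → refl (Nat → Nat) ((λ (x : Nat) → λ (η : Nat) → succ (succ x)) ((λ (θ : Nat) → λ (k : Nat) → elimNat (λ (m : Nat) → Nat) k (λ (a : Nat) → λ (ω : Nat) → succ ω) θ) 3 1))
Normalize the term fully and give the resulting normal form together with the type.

normal form:
  λ (p : Eq Nat 5 5) → refl (Nat → Nat) (λ (ξ : Nat) → 6)
type:
  Eq Nat 5 5 → Eq (Nat → Nat) (λ (p : Nat) → 6) (λ (ξ : Nat) → 6)
observation: normalization takes exactly 46 steps under the normal-order strategy.


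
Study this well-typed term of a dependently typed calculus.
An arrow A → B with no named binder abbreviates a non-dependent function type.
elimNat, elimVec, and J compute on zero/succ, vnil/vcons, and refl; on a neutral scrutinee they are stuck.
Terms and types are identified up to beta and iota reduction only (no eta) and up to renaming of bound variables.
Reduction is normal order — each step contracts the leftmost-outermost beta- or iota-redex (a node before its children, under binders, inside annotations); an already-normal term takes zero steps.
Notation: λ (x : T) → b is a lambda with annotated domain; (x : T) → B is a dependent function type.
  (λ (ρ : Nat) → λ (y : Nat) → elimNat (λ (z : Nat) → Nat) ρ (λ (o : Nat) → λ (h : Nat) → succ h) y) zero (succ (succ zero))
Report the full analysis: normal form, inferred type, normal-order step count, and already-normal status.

normal form:
  succ (succ zero)
the term's type:
  Nat
steps to reach normal form (normal order): 9
already normal: no
first contracted redex: a beta-redex


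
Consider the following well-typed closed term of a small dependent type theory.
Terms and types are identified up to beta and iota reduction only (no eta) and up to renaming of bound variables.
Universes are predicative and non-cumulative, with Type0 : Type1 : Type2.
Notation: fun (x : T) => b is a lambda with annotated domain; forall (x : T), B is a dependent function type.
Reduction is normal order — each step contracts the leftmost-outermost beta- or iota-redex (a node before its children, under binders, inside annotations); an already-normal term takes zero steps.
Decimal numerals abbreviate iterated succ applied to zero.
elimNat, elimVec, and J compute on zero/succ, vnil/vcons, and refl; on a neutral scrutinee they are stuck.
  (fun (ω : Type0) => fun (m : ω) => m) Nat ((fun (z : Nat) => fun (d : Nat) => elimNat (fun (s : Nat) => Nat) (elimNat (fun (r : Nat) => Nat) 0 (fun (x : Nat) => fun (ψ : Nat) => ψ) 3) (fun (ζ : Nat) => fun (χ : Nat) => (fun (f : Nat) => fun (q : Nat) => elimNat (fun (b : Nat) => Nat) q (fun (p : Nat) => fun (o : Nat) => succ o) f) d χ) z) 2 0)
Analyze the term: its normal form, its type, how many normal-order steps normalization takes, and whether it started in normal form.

resulting normal form:
  0
the term's type:
  Nat
normal-order step count: 27
already normal: no
first contracted redex: a beta-redex


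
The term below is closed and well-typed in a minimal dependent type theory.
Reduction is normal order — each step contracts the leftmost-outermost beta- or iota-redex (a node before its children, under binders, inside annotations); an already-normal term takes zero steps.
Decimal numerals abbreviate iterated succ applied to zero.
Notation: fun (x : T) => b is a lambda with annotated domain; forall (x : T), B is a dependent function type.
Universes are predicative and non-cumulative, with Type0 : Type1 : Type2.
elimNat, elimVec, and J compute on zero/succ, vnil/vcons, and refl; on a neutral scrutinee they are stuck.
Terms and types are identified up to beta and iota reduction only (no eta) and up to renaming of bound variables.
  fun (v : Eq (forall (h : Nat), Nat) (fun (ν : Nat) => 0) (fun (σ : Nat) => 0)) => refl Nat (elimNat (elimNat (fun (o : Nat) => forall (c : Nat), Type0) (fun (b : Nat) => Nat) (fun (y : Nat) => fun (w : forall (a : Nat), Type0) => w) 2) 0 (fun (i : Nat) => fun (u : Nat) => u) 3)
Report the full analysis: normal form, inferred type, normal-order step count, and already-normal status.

normal form:
  fun (v : Eq (forall (h : Nat), Nat) (fun (ν : Nat) => 0) (fun (σ : Nat) => 0)) => refl Nat 0
the term's type:
  forall (v : Eq (forall (h : Nat), Nat) (fun (ν : Nat) => 0) (fun (σ : Nat) => 0)), Eq Nat 0 0
normal-order step count: 10
already normal: no
first redex: an elimNat iota-redex


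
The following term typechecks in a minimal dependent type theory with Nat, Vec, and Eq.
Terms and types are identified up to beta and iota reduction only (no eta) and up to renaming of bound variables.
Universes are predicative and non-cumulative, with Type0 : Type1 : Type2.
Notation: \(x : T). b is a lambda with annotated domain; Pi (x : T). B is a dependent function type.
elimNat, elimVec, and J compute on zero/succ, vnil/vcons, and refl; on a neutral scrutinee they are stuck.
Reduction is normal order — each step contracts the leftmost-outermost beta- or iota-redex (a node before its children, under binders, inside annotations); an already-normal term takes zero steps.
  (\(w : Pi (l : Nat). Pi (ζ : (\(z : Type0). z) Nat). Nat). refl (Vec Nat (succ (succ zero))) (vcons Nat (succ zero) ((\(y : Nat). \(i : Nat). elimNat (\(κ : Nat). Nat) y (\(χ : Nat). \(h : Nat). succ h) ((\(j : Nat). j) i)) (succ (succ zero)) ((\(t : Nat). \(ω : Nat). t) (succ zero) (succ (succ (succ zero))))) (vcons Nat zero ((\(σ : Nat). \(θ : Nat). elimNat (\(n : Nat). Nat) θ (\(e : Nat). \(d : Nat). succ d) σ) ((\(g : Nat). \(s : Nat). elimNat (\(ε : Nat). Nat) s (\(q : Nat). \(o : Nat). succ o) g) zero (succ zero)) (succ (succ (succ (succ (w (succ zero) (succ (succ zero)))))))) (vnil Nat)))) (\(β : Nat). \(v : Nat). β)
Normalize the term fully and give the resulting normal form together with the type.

reduced normal form:
  refl (Vec Nat (succ (succ zero))) (vcons Nat (succ zero) (succ (succ (succ zero))) (vcons Nat zero (succ (succ (succ (succ (succ (succ zero)))))) (vnil Nat)))
type:
  Eq (Vec Nat (succ (succ zero))) (vcons Nat (succ zero) (succ (succ (succ zero))) (vcons Nat zero (succ (succ (succ (succ (succ (succ zero)))))) (vnil Nat))) (vcons Nat (succ zero) (succ (succ (succ zero))) (vcons Nat zero (succ (succ (succ (succ (succ (succ zero)))))) (vnil Nat)))


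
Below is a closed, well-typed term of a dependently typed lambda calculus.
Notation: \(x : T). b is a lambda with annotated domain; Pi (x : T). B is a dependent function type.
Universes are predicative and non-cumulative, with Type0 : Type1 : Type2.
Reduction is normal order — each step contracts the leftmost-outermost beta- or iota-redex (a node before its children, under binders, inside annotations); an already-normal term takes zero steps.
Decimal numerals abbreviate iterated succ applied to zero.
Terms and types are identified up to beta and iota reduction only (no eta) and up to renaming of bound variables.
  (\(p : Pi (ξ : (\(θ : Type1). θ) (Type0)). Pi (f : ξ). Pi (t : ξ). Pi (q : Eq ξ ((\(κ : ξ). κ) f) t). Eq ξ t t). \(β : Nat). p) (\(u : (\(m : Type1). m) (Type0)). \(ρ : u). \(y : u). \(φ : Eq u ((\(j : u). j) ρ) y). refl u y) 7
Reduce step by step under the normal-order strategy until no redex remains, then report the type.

normal-order reduction:
  (\(p : Pi (ξ : (\(θ : Type1). θ) (Type0)). Pi (f : ξ). Pi (t : ξ). Pi (q : Eq ξ ((\(κ : ξ). κ) f) t). Eq ξ t t). \(β : Nat). p) (\(u : (\(m : Type1). m) (Type0)). \(ρ : u). \(y : u). \(φ : Eq u ((\(j : u). j) ρ) y). refl u y) 7
  ~> (\(p : Nat). \(ξ : (\(θ : Type1). θ) (Type0)). \(f : ξ). \(t : ξ). \(q : Eq ξ ((\(κ : ξ). κ) f) t). refl ξ t) 7
  ~> \(p : (\(ξ : Type1). ξ) (Type0)). \(θ : p). \(f : p). \(t : Eq p ((\(q : p). q) θ) f). refl p f
  ~> \(p : Type0). \(ξ : p). \(θ : p). \(f : Eq p ((\(t : p). t) ξ) θ). refl p θ
  ~> \(p : Type0). \(ξ : p). \(θ : p). \(f : Eq p ξ θ). refl p θ
the term's type:
  Pi (p : Type0). Pi (ξ : p). Pi (θ : p). Pi (f : Eq p ξ θ). Eq p θ θ


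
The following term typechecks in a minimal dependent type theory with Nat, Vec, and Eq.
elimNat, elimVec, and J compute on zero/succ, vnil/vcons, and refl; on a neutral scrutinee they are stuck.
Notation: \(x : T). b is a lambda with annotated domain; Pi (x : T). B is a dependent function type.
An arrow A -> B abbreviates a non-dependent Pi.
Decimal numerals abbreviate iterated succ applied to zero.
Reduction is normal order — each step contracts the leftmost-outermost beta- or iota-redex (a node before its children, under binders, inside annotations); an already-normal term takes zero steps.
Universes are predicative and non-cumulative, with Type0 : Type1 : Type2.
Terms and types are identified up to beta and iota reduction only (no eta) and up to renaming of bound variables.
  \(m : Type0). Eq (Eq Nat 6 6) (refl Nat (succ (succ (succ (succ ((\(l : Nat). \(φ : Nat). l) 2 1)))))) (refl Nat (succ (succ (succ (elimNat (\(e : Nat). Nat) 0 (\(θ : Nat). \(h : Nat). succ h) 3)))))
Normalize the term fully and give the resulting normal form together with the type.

resulting normal form:
  \(m : Type0). Eq (Eq Nat 6 6) (refl Nat 6) (refl Nat 6)
type:
  Type0 -> Type0


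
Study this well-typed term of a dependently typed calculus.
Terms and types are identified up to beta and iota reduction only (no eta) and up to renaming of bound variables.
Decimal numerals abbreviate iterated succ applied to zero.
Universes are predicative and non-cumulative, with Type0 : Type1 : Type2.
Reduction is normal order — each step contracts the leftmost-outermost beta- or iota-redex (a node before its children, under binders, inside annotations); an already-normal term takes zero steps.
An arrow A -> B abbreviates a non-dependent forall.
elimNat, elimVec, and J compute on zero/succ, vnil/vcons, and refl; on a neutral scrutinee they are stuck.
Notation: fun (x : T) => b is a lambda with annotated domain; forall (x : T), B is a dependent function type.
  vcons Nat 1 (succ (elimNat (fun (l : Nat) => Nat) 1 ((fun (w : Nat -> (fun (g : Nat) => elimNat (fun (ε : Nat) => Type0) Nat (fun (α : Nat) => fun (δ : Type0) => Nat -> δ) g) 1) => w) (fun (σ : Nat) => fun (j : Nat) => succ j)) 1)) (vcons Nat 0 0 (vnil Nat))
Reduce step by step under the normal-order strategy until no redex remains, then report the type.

normal-order reduction:
  vcons Nat 1 (succ (elimNat (fun (l : Nat) => Nat) 1 ((fun (w : Nat -> (fun (g : Nat) => elimNat (fun (ε : Nat) => Type0) Nat (fun (α : Nat) => fun (δ : Type0) => Nat -> δ) g) 1) => w) (fun (σ : Nat) => fun (j : Nat) => succ j)) 1)) (vcons Nat 0 0 (vnil Nat))
  ~> vcons Nat 1 (succ ((fun (l : Nat -> (fun (w : Nat) => elimNat (fun (g : Nat) => Type0) Nat (fun (ε : Nat) => fun (α : Type0) => Nat -> α) w) 1) => l) (fun (δ : Nat) => fun (σ : Nat) => succ σ) 0 (elimNat (fun (j : Nat) => Nat) 1 ((fun (e : Nat -> (fun (φ : Nat) => elimNat (fun (ξ : Nat) => Type0) Nat (fun (ν : Nat) => fun (χ : Type0) => Nat -> χ) φ) 1) => e) (fun (κ : Nat) => fun (c : Nat) => succ c)) 0))) (vcons Nat 0 0 (vnil Nat))
  ~> vcons Nat 1 (succ ((fun (l : Nat) => fun (w : Nat) => succ w) 0 (elimNat (fun (g : Nat) => Nat) 1 ((fun (ε : Nat -> (fun (α : Nat) => elimNat (fun (δ : Nat) => Type0) Nat (fun (σ : Nat) => fun (j : Type0) => Nat -> j) α) 1) => ε) (fun (e : Nat) => fun (φ : Nat) => succ φ)) 0))) (vcons Nat 0 0 (vnil Nat))
  ~> vcons Nat 1 (succ ((fun (l : Nat) => succ l) (elimNat (fun (w : Nat) => Nat) 1 ((fun (g : Nat -> (fun (ε : Nat) => elimNat (fun (α : Nat) => Type0) Nat (fun (δ : Nat) => fun (σ : Type0) => Nat -> σ) ε) 1) => g) (fun (j : Nat) => fun (e : Nat) => succ e)) 0))) (vcons Nat 0 0 (vnil Nat))
  ~> vcons Nat 1 (succ (succ (elimNat (fun (l : Nat) => Nat) 1 ((fun (w : Nat -> (fun (g : Nat) => elimNat (fun (ε : Nat) => Type0) Nat (fun (α : Nat) => fun (δ : Type0) => Nat -> δ) g) 1) => w) (fun (σ : Nat) => fun (j : Nat) => succ j)) 0))) (vcons Nat 0 0 (vnil Nat))
  ~> vcons Nat 1 3 (vcons Nat 0 0 (vnil Nat))
the term's type:
  Vec Nat 2


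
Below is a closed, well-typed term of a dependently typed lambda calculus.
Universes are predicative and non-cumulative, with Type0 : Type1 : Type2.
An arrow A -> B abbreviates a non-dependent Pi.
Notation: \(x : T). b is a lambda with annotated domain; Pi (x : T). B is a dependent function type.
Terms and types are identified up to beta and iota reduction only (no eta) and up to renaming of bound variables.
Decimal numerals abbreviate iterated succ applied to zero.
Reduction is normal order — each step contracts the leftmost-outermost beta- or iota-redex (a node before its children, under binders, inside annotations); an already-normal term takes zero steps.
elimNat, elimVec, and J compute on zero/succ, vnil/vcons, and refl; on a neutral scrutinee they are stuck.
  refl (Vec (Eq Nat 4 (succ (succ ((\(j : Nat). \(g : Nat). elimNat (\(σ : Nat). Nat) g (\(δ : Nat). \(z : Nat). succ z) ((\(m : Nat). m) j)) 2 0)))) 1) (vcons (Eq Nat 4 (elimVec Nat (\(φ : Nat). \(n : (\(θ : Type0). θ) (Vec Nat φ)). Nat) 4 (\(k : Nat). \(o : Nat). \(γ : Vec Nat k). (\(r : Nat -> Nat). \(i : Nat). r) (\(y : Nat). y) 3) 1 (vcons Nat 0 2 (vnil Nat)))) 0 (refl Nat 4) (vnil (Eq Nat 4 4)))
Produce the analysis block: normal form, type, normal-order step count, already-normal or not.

reduced normal form:
  refl (Vec (Eq Nat 4 4) 1) (vcons (Eq Nat 4 4) 0 (refl Nat 4) (vnil (Eq Nat 4 4)))
the term's type:
  Eq (Vec (Eq Nat 4 4) 1) (vcons (Eq Nat 4 4) 0 (refl Nat 4) (vnil (Eq Nat 4 4))) (vcons (Eq Nat 4 4) 0 (refl Nat 4) (vnil (Eq Nat 4 4)))
reduction steps (normal order): 18
started in normal form: no
first redex: a beta-redex


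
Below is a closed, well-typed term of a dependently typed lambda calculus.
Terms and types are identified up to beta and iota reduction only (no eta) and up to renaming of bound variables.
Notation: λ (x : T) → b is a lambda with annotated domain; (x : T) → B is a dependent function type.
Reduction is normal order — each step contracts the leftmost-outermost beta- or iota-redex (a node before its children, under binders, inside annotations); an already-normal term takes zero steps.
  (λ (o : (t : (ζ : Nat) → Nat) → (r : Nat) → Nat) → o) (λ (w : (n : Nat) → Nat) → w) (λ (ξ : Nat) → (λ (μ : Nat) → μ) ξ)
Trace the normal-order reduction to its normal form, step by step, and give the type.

reduction (normal order):
  (λ (o : (t : (ζ : Nat) → Nat) → (r : Nat) → Nat) → o) (λ (w : (n : Nat) → Nat) → w) (λ (ξ : Nat) → (λ (μ : Nat) → μ) ξ)
  ~> (λ (o : (t : Nat) → Nat) → o) (λ (ζ : Nat) → (λ (r : Nat) → r) ζ)
  ~> λ (o : Nat) → (λ (t : Nat) → t) o
  ~> λ (o : Nat) → o
type:
  (o : Nat) → Nat


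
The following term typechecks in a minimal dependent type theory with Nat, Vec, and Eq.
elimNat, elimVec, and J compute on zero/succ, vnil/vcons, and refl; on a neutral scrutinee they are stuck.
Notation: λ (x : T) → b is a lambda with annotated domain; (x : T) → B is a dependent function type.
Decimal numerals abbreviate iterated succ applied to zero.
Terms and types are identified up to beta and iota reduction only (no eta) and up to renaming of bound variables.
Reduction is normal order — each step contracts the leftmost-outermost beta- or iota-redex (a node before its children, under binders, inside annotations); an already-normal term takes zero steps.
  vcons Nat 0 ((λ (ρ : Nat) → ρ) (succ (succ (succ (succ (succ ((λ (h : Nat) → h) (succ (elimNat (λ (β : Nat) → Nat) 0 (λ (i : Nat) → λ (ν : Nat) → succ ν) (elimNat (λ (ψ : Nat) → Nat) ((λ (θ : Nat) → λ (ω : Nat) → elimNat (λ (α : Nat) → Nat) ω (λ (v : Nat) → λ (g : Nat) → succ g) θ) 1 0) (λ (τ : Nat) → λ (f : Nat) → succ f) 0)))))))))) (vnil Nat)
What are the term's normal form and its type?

normal form:
  vcons Nat 0 7 (vnil Nat)
type:
  Vec Nat 1
observation: the term reaches its normal form after 13 normal-order steps.


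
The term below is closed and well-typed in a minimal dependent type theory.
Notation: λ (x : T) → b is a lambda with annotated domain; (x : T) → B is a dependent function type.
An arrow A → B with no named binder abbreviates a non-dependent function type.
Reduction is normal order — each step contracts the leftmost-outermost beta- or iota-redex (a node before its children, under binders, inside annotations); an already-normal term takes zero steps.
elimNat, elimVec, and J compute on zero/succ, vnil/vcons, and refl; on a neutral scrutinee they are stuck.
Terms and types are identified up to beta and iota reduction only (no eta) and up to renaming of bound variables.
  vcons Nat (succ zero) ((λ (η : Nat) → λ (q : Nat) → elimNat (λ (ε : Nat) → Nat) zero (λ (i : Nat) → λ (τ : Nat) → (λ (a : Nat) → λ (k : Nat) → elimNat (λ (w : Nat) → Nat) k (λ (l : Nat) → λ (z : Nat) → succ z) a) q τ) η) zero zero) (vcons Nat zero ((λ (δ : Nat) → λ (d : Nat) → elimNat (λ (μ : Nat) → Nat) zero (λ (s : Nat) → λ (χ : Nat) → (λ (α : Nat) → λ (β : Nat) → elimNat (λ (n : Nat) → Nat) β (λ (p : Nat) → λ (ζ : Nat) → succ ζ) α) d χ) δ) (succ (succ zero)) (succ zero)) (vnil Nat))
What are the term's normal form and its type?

reduced normal form:
  vcons Nat (succ zero) zero (vcons Nat zero (succ (succ zero)) (vnil Nat))
the term's type:
  Vec Nat (succ (succ zero))


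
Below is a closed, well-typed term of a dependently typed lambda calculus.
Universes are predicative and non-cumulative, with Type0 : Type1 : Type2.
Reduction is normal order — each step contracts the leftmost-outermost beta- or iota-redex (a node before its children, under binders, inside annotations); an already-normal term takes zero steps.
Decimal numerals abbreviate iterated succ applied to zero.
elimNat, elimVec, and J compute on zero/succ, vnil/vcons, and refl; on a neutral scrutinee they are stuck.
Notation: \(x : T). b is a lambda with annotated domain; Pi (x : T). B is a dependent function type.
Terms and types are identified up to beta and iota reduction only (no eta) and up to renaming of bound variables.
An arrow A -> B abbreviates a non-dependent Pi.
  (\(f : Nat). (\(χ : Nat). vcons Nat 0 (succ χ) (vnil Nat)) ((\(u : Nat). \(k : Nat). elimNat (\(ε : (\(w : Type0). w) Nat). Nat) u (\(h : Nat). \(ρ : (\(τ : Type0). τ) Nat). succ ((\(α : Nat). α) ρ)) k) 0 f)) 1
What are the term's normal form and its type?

resulting normal form:
  vcons Nat 0 2 (vnil Nat)
inferred type:
  Vec Nat 1


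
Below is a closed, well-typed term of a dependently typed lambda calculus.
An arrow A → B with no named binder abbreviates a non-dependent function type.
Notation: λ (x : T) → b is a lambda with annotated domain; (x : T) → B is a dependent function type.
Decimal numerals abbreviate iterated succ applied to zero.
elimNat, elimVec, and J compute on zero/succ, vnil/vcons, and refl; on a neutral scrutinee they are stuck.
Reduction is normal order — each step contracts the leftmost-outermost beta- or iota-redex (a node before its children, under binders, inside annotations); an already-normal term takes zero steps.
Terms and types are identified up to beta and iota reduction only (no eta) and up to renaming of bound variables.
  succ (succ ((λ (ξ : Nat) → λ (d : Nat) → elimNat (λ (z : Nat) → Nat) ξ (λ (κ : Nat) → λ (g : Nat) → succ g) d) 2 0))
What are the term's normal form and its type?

normal form:
  4
inferred type:
  Nat


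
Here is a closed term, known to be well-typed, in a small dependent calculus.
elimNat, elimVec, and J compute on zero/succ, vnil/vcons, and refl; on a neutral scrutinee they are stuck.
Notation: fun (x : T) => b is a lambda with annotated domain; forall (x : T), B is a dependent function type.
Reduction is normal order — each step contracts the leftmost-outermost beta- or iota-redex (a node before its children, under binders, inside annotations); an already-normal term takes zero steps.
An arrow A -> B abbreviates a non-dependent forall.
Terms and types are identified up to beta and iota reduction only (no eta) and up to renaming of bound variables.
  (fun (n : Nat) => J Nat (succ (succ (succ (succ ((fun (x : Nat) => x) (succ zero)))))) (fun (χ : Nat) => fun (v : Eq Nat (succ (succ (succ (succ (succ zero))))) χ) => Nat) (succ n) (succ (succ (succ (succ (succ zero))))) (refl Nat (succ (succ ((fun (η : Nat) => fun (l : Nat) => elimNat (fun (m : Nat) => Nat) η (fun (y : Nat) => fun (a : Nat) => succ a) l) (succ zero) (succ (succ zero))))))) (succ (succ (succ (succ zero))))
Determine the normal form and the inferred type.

resulting normal form:
  succ (succ (succ (succ (succ zero))))
the term's type:
  Nat


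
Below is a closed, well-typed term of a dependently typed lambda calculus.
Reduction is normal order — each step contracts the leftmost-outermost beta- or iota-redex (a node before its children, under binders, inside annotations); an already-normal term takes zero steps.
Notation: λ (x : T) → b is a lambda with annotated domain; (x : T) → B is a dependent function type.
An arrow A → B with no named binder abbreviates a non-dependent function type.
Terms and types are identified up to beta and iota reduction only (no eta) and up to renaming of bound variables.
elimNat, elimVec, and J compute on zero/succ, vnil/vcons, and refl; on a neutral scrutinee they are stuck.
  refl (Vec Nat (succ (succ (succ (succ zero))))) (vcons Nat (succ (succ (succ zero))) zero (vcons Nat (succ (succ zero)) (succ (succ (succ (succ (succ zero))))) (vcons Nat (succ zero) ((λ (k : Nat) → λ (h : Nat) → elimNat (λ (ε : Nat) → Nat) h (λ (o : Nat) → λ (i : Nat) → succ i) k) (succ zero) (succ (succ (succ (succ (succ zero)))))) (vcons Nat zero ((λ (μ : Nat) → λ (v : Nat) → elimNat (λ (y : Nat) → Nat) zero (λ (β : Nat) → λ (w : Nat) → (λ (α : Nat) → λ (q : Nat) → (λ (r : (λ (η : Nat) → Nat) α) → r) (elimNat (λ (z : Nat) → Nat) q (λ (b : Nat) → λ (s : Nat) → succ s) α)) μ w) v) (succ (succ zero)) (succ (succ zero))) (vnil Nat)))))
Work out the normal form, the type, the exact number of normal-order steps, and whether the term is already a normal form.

reduced normal form:
  refl (Vec Nat (succ (succ (succ (succ zero))))) (vcons Nat (succ (succ (succ zero))) zero (vcons Nat (succ (succ zero)) (succ (succ (succ (succ (succ zero))))) (vcons Nat (succ zero) (succ (succ (succ (succ (succ (succ zero)))))) (vcons Nat zero (succ (succ (succ (succ zero)))) (vnil Nat)))))
inferred type:
  Eq (Vec Nat (succ (succ (succ (succ zero))))) (vcons Nat (succ (succ (succ zero))) zero (vcons Nat (succ (succ zero)) (succ (succ (succ (succ (succ zero))))) (vcons Nat (succ zero) (succ (succ (succ (succ (succ (succ zero)))))) (vcons Nat zero (succ (succ (succ (succ zero)))) (vnil Nat))))) (vcons Nat (succ (succ (succ zero))) zero (vcons Nat (succ (succ zero)) (succ (succ (succ (succ (succ zero))))) (vcons Nat (succ zero) (succ (succ (succ (succ (succ (succ zero)))))) (vcons Nat zero (succ (succ (succ (succ zero)))) (vnil Nat)))))
normal-order step count: 35
already normal: no
first redex: a beta-redex


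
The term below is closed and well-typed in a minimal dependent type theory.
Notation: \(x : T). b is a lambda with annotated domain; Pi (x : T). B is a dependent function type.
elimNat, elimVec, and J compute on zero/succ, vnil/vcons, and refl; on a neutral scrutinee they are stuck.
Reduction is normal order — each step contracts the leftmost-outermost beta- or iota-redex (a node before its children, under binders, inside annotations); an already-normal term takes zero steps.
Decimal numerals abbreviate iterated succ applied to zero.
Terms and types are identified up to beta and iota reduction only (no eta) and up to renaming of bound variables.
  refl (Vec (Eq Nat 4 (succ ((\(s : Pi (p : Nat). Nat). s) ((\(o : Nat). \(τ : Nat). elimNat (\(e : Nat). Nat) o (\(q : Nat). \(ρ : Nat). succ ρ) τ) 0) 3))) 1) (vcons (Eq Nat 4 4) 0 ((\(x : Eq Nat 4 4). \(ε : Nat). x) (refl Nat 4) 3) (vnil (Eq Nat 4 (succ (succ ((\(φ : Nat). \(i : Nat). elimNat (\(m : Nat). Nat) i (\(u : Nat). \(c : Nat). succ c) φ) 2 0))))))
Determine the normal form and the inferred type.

normal form:
  refl (Vec (Eq Nat 4 4) 1) (vcons (Eq Nat 4 4) 0 (refl Nat 4) (vnil (Eq Nat 4 4)))
type:
  Eq (Vec (Eq Nat 4 4) 1) (vcons (Eq Nat 4 4) 0 (refl Nat 4) (vnil (Eq Nat 4 4))) (vcons (Eq Nat 4 4) 0 (refl Nat 4) (vnil (Eq Nat 4 4)))
observation: normalization takes exactly 24 steps under the normal-order strategy.


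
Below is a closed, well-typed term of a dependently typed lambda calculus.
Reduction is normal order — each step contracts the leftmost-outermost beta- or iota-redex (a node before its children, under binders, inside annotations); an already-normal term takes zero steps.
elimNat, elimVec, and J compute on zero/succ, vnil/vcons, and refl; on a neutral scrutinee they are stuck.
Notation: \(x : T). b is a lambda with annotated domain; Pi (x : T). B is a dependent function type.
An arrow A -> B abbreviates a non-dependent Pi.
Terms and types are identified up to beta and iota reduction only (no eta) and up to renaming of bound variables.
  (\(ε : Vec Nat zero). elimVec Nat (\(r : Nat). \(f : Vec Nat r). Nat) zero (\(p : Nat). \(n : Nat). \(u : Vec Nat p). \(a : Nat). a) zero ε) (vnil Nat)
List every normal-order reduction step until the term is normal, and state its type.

reduction (normal order):
  (\(ε : Vec Nat zero). elimVec Nat (\(r : Nat). \(f : Vec Nat r). Nat) zero (\(p : Nat). \(n : Nat). \(u : Vec Nat p). \(a : Nat). a) zero ε) (vnil Nat)
  ~> elimVec Nat (\(ε : Nat). \(r : Vec Nat ε). Nat) zero (\(f : Nat). \(p : Nat). \(n : Vec Nat f). \(u : Nat). u) zero (vnil Nat)
  ~> zero
type:
  Nat
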